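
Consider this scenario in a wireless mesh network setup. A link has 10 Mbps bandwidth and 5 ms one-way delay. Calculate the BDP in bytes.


Given: bandwidth = 10 Mbps, delay = 5 ms
BDP in bits = 10 * 10^6 * 5 / 1000
BDP in bits = 50000
BDP in bytes = 50000 / 8 = 6250

6250


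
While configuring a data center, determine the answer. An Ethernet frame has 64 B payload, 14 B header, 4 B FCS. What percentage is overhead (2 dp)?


Given: payload = 64 B, header = 14 B, trailer = 4 B
Overhead bytes = header + trailer = 14 + 4 = 18
Total frame = payload + overhead = 64 + 18 = 82
Overhead % = 18 / 82 * 100 = 21.9512% -> 21.95% (2 dp)

21.95


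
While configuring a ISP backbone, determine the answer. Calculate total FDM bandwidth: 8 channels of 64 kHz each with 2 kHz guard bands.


Given: 8 channels, 64 kHz each, guard = 2 kHz
Channel bandwidth = 8 * 64 = 512 kHz
Guard bands = 7 gaps * 2 kHz = 14 kHz
Total = 512 + 14 = 526 kHz

526


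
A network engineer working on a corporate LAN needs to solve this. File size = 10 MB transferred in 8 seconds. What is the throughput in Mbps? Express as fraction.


Given: file = 10 MB, time = 8 s
File in Mb = 10 * 8 = 80 Mb
Throughput = 80 / 8 Mbps
Throughput = 10 Mbps

10


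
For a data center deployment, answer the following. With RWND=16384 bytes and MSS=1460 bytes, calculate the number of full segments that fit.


Given: RWND = 16384 bytes, MSS = 1460 bytes
Full segments = floor(RWND / MSS)
Full segments = floor(16384 / 1460)
Full segments = floor(11.2219) = 11

11


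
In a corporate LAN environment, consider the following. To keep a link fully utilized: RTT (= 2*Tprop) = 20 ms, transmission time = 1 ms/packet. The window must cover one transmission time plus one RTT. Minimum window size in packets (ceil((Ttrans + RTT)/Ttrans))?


Given: Ttrans = 1 ms, RTT = 20 ms (= 2 * Tprop, Tprop = 10 ms)
Time until first ACK returns = Ttrans + RTT = 1 + 20 = 21 ms
Need W * Ttrans >= Ttrans + RTT  ->  W >= (Ttrans + RTT) / Ttrans
(Ttrans + RTT) / Ttrans = 21 / 1 = 21
W_min = ceil(21) = 21

21


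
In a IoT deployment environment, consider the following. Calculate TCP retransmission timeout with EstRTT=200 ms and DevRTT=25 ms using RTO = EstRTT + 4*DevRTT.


Given: EstRTT = 200 ms, DevRTT = 25 ms
Timeout = EstRTT + 4 * DevRTT
4 * DevRTT = 4 * 25 = 100
Timeout = 200 + 100 = 300 ms

300


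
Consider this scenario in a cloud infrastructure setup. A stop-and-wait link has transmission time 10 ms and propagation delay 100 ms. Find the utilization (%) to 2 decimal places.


Given: Ttrans = 10 ms, Tprop = 100 ms
RTT = 2 * Tprop = 2 * 100 = 200 ms
U = Ttrans / (Ttrans + RTT)
U = 10 / (10 + 200)
U = 10 / 210 = 0.047619
U% = 4.76%

4.76


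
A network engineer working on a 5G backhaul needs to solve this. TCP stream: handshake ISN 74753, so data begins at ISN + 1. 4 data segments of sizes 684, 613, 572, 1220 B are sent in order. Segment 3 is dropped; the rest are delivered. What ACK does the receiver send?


SYN uses sequence number 74753; first data byte = ISN + 1 = 74754.
Segment 1: SEQ = 74754, len = 684 B, covers [74754, 75437]
Segment 2: SEQ = 75438, len = 613 B, covers [75438, 76050]
Segment 3: SEQ = 76051, len = 572 B, covers [76051, 76622] [LOST]
Segment 4: SEQ = 76623, len = 1220 B, covers [76623, 77842]
In-order data received: bytes [74754, 76050] (segments 1..2).
Segment 3 missing -> gap begins at byte 76051; later segments buffered out of order.
Cumulative ACK = next expected in-order byte = 74754 + 684 + 613 = 76051

76051


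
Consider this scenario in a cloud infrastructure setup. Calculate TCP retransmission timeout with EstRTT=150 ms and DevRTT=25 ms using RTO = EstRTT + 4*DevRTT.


Given: EstRTT = 150 ms, DevRTT = 25 ms
Timeout = EstRTT + 4 * DevRTT
4 * DevRTT = 4 * 25 = 100
Timeout = 150 + 100 = 250 ms

250


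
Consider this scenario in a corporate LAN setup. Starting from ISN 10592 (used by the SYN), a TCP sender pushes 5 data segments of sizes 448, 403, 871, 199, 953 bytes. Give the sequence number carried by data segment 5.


The SYN occupies sequence number ISN = 10592, so the first data byte is ISN + 1 = 10593.
SEQ of data segment i = (ISN + 1) + sum of payload sizes of segments 1..i-1.
Segment 1: SEQ = 10593, payload = 448 bytes
Segment 2: SEQ = 11041, payload = 403 bytes
Segment 3: SEQ = 11444, payload = 871 bytes
Segment 4: SEQ = 12315, payload = 199 bytes
Segment 5: SEQ = 12514, payload = 953 bytes
SEQ of segment 5 = 10593 + 448 + 403 + 871 + 199 = 12514

12514


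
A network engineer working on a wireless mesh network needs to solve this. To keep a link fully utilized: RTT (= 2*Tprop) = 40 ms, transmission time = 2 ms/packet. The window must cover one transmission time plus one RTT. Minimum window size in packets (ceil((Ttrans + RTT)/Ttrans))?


Given: Ttrans = 2 ms, RTT = 40 ms (= 2 * Tprop, Tprop = 20 ms)
Time until first ACK returns = Ttrans + RTT = 2 + 40 = 42 ms
Need W * Ttrans >= Ttrans + RTT  ->  W >= (Ttrans + RTT) / Ttrans
(Ttrans + RTT) / Ttrans = 42 / 2 = 21
W_min = ceil(21) = 21

21


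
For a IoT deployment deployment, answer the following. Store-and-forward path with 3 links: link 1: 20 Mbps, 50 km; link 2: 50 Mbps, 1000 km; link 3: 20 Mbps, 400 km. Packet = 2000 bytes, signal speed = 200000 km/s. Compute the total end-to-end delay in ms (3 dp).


Packet = 2000 bytes = 16000 bits. Store-and-forward: sum (t_trans + t_prop) per link.
Link 1: t_trans = 16000/(20*10^6) s = 0.8000 ms; t_prop = 50/200000 s = 0.2500 ms; subtotal = 1.0500 ms
Link 2: t_trans = 16000/(50*10^6) s = 0.3200 ms; t_prop = 1000/200000 s = 5.0000 ms; subtotal = 5.3200 ms
Link 3: t_trans = 16000/(20*10^6) s = 0.8000 ms; t_prop = 400/200000 s = 2.0000 ms; subtotal = 2.8000 ms
End-to-end = 1.0500 + 5.3200 + 2.8000 = 9.1700 ms -> 9.170 ms (3 dp)

9.170


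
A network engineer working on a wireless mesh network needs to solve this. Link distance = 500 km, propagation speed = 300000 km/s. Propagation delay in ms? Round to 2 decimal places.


Given: distance = 500 km, speed = 300000 km/s
Delay = distance / speed = 500 / 300000 seconds
Delay in ms = 500 * 1000 / 300000
Delay = 1.6667 ms
Rounded to 2 dp = 1.67 ms

1.67


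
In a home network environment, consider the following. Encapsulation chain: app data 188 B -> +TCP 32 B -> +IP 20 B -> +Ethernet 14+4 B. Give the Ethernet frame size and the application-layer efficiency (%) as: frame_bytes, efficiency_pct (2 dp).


TCP segment = 188 + 32 = 220 B
IP packet = 220 + 20 = 240 B
Ethernet frame = 240 + 14 + 4 = 258 B
Efficiency = app / frame = 188 / 258 = 0.728682 = 72.8682% -> 72.87% (2 dp)

258, 72.87


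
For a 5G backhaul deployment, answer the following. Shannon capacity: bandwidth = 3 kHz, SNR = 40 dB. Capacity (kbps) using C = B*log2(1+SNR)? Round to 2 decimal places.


Given: B = 3 kHz, SNR = 40 dB
SNR linear = 10^(40/10) = 10000
1 + SNR = 10001
log2(10001) = 13.2878566418
C = 3 * 1000 * 13.2878566418 = 39863.5699 bps
C = 39.863570 kbps -> 39.86 kbps (2 dp)

39.86


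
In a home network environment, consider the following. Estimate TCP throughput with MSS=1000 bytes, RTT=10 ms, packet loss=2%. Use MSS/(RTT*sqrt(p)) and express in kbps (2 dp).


Given: MSS = 1000 bytes, RTT = 10 ms, loss = 2%
RTT in seconds = 10 / 1000 = 0.01
Loss rate = 2% = 0.02
sqrt(loss) = sqrt(0.02) = 0.141421356237
Throughput (bytes/s) = 1000 / (0.01 * 0.141421356237) = 707106.7812
Throughput (kbps) = 707106.7812 * 8 / 1000 = 5656.854249 -> 5656.85 kbps (2 dp)

5656.85


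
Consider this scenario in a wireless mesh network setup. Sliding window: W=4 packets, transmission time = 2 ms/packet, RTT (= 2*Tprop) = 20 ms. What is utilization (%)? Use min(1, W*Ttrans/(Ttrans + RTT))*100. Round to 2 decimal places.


Given: W = 4, Ttrans = 2 ms, RTT = 20 ms (= 2 * Tprop, Tprop = 10 ms)
Cycle time = Ttrans + RTT = 2 + 20 = 22 ms (first packet sent until its ACK returns)
W * Ttrans = 4 * 2 = 8 ms of sending per cycle
W * Ttrans / (Ttrans + RTT) = 8 / 22 = 0.363636
U = min(1, 0.363636) = 0.363636
U% = 36.36%

36.36


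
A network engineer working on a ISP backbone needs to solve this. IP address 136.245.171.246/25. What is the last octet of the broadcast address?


Given: IP = 136.245.171.246, prefix = /25
Host bits = 32 - 25 = 7
Network last octet = 246 AND mask = 128
Host part size = 2^7 - 1 = 127
Broadcast last octet = 128 OR 127 = 255

255


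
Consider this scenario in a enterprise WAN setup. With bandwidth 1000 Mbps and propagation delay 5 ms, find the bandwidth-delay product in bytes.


Given: bandwidth = 1000 Mbps, delay = 5 ms
BDP in bits = 1000 * 10^6 * 5 / 1000
BDP in bits = 5000000
BDP in bytes = 5000000 / 8 = 625000

625000


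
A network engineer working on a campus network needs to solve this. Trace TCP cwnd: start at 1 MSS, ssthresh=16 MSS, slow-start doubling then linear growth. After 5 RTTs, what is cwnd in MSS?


RTT 0: cwnd = 1 MSS (initial)
RTT 1: cwnd = 2 MSS (slow start, doubled)
RTT 2: cwnd = 4 MSS (slow start, doubled)
RTT 3: cwnd = 8 MSS (slow start, doubled)
RTT 4: cwnd = 16 MSS (slow start, doubled)
RTT 5: cwnd = 17 MSS (congestion avoidance, +1)

17


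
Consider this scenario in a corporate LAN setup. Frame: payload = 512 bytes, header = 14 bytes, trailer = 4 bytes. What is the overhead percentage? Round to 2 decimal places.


Given: payload = 512 B, header = 14 B, trailer = 4 B
Overhead bytes = header + trailer = 14 + 4 = 18
Total frame = payload + overhead = 512 + 18 = 530
Overhead % = 18 / 530 * 100 = 3.3962% -> 3.40% (2 dp)

3.40


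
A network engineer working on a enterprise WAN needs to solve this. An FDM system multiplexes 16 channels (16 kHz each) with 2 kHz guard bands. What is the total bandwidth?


Given: 16 channels, 16 kHz each, guard = 2 kHz
Channel bandwidth = 16 * 16 = 256 kHz
Guard bands = 15 gaps * 2 kHz = 30 kHz
Total = 256 + 30 = 286 kHz

286


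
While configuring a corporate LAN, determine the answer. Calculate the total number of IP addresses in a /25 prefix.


Given: CIDR prefix /25
Host bits = 32 - 25 = 7
Total addresses = 2^7 = 128

128


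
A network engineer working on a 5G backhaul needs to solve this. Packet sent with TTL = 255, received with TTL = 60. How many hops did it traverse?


Given: initial TTL = 255, received TTL = 60
Hops = initial TTL - received TTL
Hops = 255 - 60 = 195

195


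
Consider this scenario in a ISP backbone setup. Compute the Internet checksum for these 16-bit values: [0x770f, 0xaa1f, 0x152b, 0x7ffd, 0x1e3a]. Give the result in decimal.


Given words: [0x770f, 0xaa1f, 0x152b, 0x7ffd, 0x1e3a]
Step 1: Sum all words
Raw sum = 30479 + 43551 + 5419 + 32765 + 7738 = 119952
Step 2: Fold carry: (54416 + 1) = 54417
One's complement = ~54417 & 0xFFFF = 11118

11118


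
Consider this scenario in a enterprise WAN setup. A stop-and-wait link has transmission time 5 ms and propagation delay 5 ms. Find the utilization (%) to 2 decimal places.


Given: Ttrans = 5 ms, Tprop = 5 ms
RTT = 2 * Tprop = 2 * 5 = 10 ms
U = Ttrans / (Ttrans + RTT)
U = 5 / (5 + 10)
U = 5 / 15 = 0.333333
U% = 33.33%

33.33


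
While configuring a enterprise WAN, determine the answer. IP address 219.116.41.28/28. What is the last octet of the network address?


Given: IP = 219.116.41.28, prefix = /28
Subnet mask = 255.255.255.240
Last octet of IP: 28
Last octet of mask: 240
Network last octet = 28 AND 240 = 16

16


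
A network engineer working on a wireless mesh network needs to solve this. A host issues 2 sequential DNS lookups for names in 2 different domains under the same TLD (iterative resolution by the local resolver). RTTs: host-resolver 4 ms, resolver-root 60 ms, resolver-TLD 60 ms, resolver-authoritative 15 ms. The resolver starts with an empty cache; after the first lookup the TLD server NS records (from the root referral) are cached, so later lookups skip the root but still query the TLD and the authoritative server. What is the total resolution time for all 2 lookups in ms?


Lookup 1 (cold cache): local + root + TLD + auth = 4 + 60 + 60 + 15 = 139 ms
Lookups 2..2 (TLD NS cached -> skip root; new domain -> still ask TLD and auth): local + TLD + auth = 4 + 60 + 15 = 79 ms each
Remaining 1 lookups: 1 * 79 = 79 ms
Total = 139 + 79 = 218 ms

218


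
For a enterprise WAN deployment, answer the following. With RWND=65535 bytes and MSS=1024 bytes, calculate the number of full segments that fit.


Given: RWND = 65535 bytes, MSS = 1024 bytes
Full segments = floor(RWND / MSS)
Full segments = floor(65535 / 1024)
Full segments = floor(63.999) = 63

63


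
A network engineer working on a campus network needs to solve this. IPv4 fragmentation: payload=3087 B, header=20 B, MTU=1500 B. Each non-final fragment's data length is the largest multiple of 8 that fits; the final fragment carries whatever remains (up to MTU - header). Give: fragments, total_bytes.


Max data per non-final fragment = floor((MTU - header)/8)*8 = floor((1500 - 20)/8)*8 = floor(1480/8)*8 = 1480 B
Final fragment needs no 8-byte alignment: it can carry up to MTU - header = 1480 B
Non-final fragments needed = ceil((payload - 1480) / 1480) = ceil(1607/1480) = ceil(1.0858) = 2
Number of fragments = 2 + 1 = 3
Fragment sizes (data): 2 * 1480 B + 127 B (last, 127 <= 1480 OK)
Total bytes sent = payload + n_frags * header = 3087 + 3*20 = 3087 + 60 = 3147 B

3, 3147


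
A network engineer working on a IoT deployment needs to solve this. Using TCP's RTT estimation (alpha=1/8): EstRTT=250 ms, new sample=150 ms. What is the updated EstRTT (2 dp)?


Given: EstRTT = 250 ms, SampleRTT = 150 ms, alpha = 1/8
New EstRTT = (1 - alpha) * EstRTT + alpha * SampleRTT
(7/8) * 250 = 218.75
(1/8) * 150 = 18.75
New EstRTT = 218.75 + 18.75 = 237.5 ms -> 237.50 ms (2 dp)

237.50


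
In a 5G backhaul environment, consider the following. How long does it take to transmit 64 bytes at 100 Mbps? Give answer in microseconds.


Given: packet = 64 bytes, bandwidth = 100 Mbps
Packet in bits = 64 * 8 = 512 bits
Bandwidth = 100 * 10^6 = 100000000 bps
Time = 512 / 100000000 seconds
Time in us = 512 * 10^6 / 100000000 = 5.12

5.12


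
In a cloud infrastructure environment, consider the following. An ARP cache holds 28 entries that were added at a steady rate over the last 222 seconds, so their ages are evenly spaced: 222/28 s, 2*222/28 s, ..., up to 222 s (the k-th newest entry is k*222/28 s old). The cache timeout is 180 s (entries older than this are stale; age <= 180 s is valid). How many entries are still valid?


Ages are k * 222/28 s for k = 1..28 (spacing = 7.9286 s).
Entry k is valid iff k * 222/28 <= 180 iff k <= 28 * 180 / 222 = 22.7027
n_valid = floor(22.7027) = 22
(n_stale = 28 - 22 = 6)

22


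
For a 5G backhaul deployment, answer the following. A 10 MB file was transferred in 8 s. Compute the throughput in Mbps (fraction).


Given: file = 10 MB, time = 8 s
File in Mb = 10 * 8 = 80 Mb
Throughput = 80 / 8 Mbps
Throughput = 10 Mbps

10


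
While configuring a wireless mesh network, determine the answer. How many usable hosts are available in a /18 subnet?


Given: subnet mask /18
Host bits = 32 - 18 = 14
Total addresses = 2^14 = 16384
Usable hosts = 16384 - 2 (network + broadcast) = 16382

16382


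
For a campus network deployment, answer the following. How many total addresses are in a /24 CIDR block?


Given: CIDR prefix /24
Host bits = 32 - 24 = 8
Total addresses = 2^8 = 256

256


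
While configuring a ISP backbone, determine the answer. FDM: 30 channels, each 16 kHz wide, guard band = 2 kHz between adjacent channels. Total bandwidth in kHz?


Given: 30 channels, 16 kHz each, guard = 2 kHz
Channel bandwidth = 30 * 16 = 480 kHz
Guard bands = 29 gaps * 2 kHz = 58 kHz
Total = 480 + 58 = 538 kHz

538


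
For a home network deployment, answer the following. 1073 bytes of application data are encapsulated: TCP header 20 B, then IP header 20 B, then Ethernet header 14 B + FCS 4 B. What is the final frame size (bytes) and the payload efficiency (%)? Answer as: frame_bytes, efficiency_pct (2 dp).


TCP segment = 1073 + 20 = 1093 B
IP packet = 1093 + 20 = 1113 B
Ethernet frame = 1113 + 14 + 4 = 1131 B
Efficiency = app / frame = 1073 / 1131 = 0.948718 = 94.8718% -> 94.87% (2 dp)

1131, 94.87


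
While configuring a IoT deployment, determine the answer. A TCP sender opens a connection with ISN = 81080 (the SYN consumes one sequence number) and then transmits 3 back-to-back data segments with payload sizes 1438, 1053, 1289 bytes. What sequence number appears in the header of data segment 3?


The SYN occupies sequence number ISN = 81080, so the first data byte is ISN + 1 = 81081.
SEQ of data segment i = (ISN + 1) + sum of payload sizes of segments 1..i-1.
Segment 1: SEQ = 81081, payload = 1438 bytes
Segment 2: SEQ = 82519, payload = 1053 bytes
Segment 3: SEQ = 83572, payload = 1289 bytes
SEQ of segment 3 = 81081 + 1438 + 1053 = 83572

83572


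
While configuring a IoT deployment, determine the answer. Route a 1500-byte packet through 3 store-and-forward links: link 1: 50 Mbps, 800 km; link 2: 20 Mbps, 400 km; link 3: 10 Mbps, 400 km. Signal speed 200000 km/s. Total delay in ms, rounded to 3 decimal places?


Packet = 1500 bytes = 12000 bits. Store-and-forward: sum (t_trans + t_prop) per link.
Link 1: t_trans = 12000/(50*10^6) s = 0.2400 ms; t_prop = 800/200000 s = 4.0000 ms; subtotal = 4.2400 ms
Link 2: t_trans = 12000/(20*10^6) s = 0.6000 ms; t_prop = 400/200000 s = 2.0000 ms; subtotal = 2.6000 ms
Link 3: t_trans = 12000/(10*10^6) s = 1.2000 ms; t_prop = 400/200000 s = 2.0000 ms; subtotal = 3.2000 ms
End-to-end = 4.2400 + 2.6000 + 3.2000 = 10.0400 ms -> 10.040 ms (3 dp)

10.040


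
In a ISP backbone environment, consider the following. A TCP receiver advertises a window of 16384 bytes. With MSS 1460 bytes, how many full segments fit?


Given: RWND = 16384 bytes, MSS = 1460 bytes
Full segments = floor(RWND / MSS)
Full segments = floor(16384 / 1460)
Full segments = floor(11.2219) = 11

11


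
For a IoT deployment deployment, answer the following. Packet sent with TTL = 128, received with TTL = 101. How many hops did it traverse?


Given: initial TTL = 128, received TTL = 101
Hops = initial TTL - received TTL
Hops = 128 - 101 = 27

27


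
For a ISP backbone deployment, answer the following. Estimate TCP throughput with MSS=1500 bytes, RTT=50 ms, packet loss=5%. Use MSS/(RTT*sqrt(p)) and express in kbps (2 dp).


Given: MSS = 1500 bytes, RTT = 50 ms, loss = 5%
RTT in seconds = 50 / 1000 = 0.05
Loss rate = 5% = 0.05
sqrt(loss) = sqrt(0.05) = 0.223606797750
Throughput (bytes/s) = 1500 / (0.05 * 0.223606797750) = 134164.0786
Throughput (kbps) = 134164.0786 * 8 / 1000 = 1073.312629 -> 1073.31 kbps (2 dp)

1073.31


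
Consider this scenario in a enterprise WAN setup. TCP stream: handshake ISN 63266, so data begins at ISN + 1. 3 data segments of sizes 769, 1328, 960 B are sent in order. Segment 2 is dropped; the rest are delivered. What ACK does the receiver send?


SYN uses sequence number 63266; first data byte = ISN + 1 = 63267.
Segment 1: SEQ = 63267, len = 769 B, covers [63267, 64035]
Segment 2: SEQ = 64036, len = 1328 B, covers [64036, 65363] [LOST]
Segment 3: SEQ = 65364, len = 960 B, covers [65364, 66323]
In-order data received: bytes [63267, 64035] (segments 1..1).
Segment 2 missing -> gap begins at byte 64036; later segments buffered out of order.
Cumulative ACK = next expected in-order byte = 63267 + 769 = 64036

64036


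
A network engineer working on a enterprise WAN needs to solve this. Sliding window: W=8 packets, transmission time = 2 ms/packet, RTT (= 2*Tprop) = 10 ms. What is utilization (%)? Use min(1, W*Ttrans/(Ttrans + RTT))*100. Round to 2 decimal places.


Given: W = 8, Ttrans = 2 ms, RTT = 10 ms (= 2 * Tprop, Tprop = 5 ms)
Cycle time = Ttrans + RTT = 2 + 10 = 12 ms (first packet sent until its ACK returns)
W * Ttrans = 8 * 2 = 16 ms of sending per cycle
W * Ttrans / (Ttrans + RTT) = 16 / 12 = 1.333333
U = min(1, 1.333333) = 1.000000
U% = 100.00%

100.00


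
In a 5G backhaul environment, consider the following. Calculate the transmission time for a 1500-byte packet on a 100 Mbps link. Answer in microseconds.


Given: packet = 1500 bytes, bandwidth = 100 Mbps
Packet in bits = 1500 * 8 = 12000 bits
Bandwidth = 100 * 10^6 = 100000000 bps
Time = 12000 / 100000000 seconds
Time in us = 12000 * 10^6 / 100000000 = 120

120


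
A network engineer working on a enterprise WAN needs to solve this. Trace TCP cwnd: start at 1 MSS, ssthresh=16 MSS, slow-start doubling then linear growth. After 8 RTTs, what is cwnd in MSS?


RTT 0: cwnd = 1 MSS (initial)
RTT 1: cwnd = 2 MSS (slow start, doubled)
RTT 2: cwnd = 4 MSS (slow start, doubled)
RTT 3: cwnd = 8 MSS (slow start, doubled)
RTT 4: cwnd = 16 MSS (slow start, doubled)
RTT 5: cwnd = 17 MSS (congestion avoidance, +1)
RTT 6: cwnd = 18 MSS (congestion avoidance, +1)
RTT 7: cwnd = 19 MSS (congestion avoidance, +1)
RTT 8: cwnd = 20 MSS (congestion avoidance, +1)

20


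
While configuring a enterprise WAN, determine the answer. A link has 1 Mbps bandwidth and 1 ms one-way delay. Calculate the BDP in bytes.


Given: bandwidth = 1 Mbps, delay = 1 ms
BDP in bits = 1 * 10^6 * 1 / 1000
BDP in bits = 1000
BDP in bytes = 1000 / 8 = 125

125


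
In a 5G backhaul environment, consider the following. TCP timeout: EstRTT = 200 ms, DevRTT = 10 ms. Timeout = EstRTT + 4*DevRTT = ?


Given: EstRTT = 200 ms, DevRTT = 10 ms
Timeout = EstRTT + 4 * DevRTT
4 * DevRTT = 4 * 10 = 40
Timeout = 200 + 40 = 240 ms

240


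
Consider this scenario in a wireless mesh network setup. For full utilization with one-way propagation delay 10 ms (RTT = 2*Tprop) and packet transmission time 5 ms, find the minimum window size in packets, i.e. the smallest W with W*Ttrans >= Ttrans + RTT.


Given: Ttrans = 5 ms, RTT = 20 ms (= 2 * Tprop, Tprop = 10 ms)
Time until first ACK returns = Ttrans + RTT = 5 + 20 = 25 ms
Need W * Ttrans >= Ttrans + RTT  ->  W >= (Ttrans + RTT) / Ttrans
(Ttrans + RTT) / Ttrans = 25 / 5 = 5
W_min = ceil(5) = 5

5


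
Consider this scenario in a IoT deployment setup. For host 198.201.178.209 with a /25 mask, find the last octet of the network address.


Given: IP = 198.201.178.209, prefix = /25
Subnet mask = 255.255.255.128
Last octet of IP: 209
Last octet of mask: 128
Network last octet = 209 AND 128 = 128

128


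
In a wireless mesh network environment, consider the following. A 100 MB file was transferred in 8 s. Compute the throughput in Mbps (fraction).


Given: file = 100 MB, time = 8 s
File in Mb = 100 * 8 = 800 Mb
Throughput = 800 / 8 Mbps
Throughput = 100 Mbps

100


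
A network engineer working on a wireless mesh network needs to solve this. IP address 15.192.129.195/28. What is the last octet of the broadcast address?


Given: IP = 15.192.129.195, prefix = /28
Host bits = 32 - 28 = 4
Network last octet = 195 AND mask = 192
Host part size = 2^4 - 1 = 15
Broadcast last octet = 192 OR 15 = 207

207


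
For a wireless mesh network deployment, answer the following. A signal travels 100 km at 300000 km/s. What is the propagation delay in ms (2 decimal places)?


Given: distance = 100 km, speed = 300000 km/s
Delay = distance / speed = 100 / 300000 seconds
Delay in ms = 100 * 1000 / 300000
Delay = 0.3333 ms
Rounded to 2 dp = 0.33 ms

0.33


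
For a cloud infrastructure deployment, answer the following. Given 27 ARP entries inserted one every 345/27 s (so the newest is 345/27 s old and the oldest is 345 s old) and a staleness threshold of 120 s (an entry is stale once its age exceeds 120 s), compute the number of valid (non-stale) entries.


Ages are k * 345/27 s for k = 1..27 (spacing = 12.7778 s).
Entry k is valid iff k * 345/27 <= 120 iff k <= 27 * 120 / 345 = 9.3913
n_valid = floor(9.3913) = 9
(n_stale = 27 - 9 = 18)

9


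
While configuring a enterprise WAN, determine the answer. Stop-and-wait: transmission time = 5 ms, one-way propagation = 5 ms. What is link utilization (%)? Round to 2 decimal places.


Given: Ttrans = 5 ms, Tprop = 5 ms
RTT = 2 * Tprop = 2 * 5 = 10 ms
U = Ttrans / (Ttrans + RTT)
U = 5 / (5 + 10)
U = 5 / 15 = 0.333333
U% = 33.33%

33.33


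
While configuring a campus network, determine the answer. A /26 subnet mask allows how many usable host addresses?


Given: subnet mask /26
Host bits = 32 - 26 = 6
Total addresses = 2^6 = 64
Usable hosts = 64 - 2 (network + broadcast) = 62

62


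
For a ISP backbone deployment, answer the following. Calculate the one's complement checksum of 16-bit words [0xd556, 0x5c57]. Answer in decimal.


Given words: [0xd556, 0x5c57]
Step 1: Sum all words
Raw sum = 54614 + 23639 = 78253
Step 2: Fold carry: (12717 + 1) = 12718
One's complement = ~12718 & 0xFFFF = 52817

52817


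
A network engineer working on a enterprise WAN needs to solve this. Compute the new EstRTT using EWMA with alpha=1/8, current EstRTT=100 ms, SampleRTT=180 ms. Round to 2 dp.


Given: EstRTT = 100 ms, SampleRTT = 180 ms, alpha = 1/8
New EstRTT = (1 - alpha) * EstRTT + alpha * SampleRTT
(7/8) * 100 = 87.5
(1/8) * 180 = 22.5
New EstRTT = 87.5 + 22.5 = 110 ms -> 110.00 ms (2 dp)

110.00


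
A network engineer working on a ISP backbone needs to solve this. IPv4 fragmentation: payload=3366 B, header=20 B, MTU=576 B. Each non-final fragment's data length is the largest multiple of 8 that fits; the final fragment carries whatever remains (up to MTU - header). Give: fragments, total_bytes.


Max data per non-final fragment = floor((MTU - header)/8)*8 = floor((576 - 20)/8)*8 = floor(556/8)*8 = 552 B
Final fragment needs no 8-byte alignment: it can carry up to MTU - header = 556 B
Non-final fragments needed = ceil((payload - 556) / 552) = ceil(2810/552) = ceil(5.0906) = 6
Number of fragments = 6 + 1 = 7
Fragment sizes (data): 6 * 552 B + 54 B (last, 54 <= 556 OK)
Total bytes sent = payload + n_frags * header = 3366 + 7*20 = 3366 + 140 = 3506 B

7, 3506


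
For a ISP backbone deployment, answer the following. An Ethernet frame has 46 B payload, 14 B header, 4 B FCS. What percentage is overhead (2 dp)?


Given: payload = 46 B, header = 14 B, trailer = 4 B
Overhead bytes = header + trailer = 14 + 4 = 18
Total frame = payload + overhead = 46 + 18 = 64
Overhead % = 18 / 64 * 100 = 28.1250% -> 28.13% (2 dp)

28.13


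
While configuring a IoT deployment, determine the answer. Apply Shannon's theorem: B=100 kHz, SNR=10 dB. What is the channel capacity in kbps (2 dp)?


Given: B = 100 kHz, SNR = 10 dB
SNR linear = 10^(10/10) = 10
1 + SNR = 11
log2(11) = 3.4594316186
C = 100 * 1000 * 3.4594316186 = 345943.1619 bps
C = 345.943162 kbps -> 345.94 kbps (2 dp)

345.94


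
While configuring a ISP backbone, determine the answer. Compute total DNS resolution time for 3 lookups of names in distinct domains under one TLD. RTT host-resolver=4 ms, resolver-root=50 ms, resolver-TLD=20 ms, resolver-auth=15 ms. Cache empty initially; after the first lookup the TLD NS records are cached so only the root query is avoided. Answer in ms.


Lookup 1 (cold cache): local + root + TLD + auth = 4 + 50 + 20 + 15 = 89 ms
Lookups 2..3 (TLD NS cached -> skip root; new domain -> still ask TLD and auth): local + TLD + auth = 4 + 20 + 15 = 39 ms each
Remaining 2 lookups: 2 * 39 = 78 ms
Total = 89 + 78 = 167 ms

167


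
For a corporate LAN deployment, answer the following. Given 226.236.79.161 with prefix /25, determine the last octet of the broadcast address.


Given: IP = 226.236.79.161, prefix = /25
Host bits = 32 - 25 = 7
Network last octet = 161 AND mask = 128
Host part size = 2^7 - 1 = 127
Broadcast last octet = 128 OR 127 = 255

255


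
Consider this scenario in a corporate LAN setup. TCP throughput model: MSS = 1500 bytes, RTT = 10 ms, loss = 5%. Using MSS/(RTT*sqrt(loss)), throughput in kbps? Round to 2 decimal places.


Given: MSS = 1500 bytes, RTT = 10 ms, loss = 5%
RTT in seconds = 10 / 1000 = 0.01
Loss rate = 5% = 0.05
sqrt(loss) = sqrt(0.05) = 0.223606797750
Throughput (bytes/s) = 1500 / (0.01 * 0.223606797750) = 670820.3932
Throughput (kbps) = 670820.3932 * 8 / 1000 = 5366.563146 -> 5366.56 kbps (2 dp)

5366.56


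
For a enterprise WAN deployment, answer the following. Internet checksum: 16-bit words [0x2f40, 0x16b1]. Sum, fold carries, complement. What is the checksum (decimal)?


Given words: [0x2f40, 0x16b1]
Step 1: Sum all words
Raw sum = 12096 + 5809 = 17905
One's complement = ~17905 & 0xFFFF = 47630

47630


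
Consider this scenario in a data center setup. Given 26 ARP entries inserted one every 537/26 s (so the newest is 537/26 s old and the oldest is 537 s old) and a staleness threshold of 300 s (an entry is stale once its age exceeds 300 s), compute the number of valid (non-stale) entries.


Ages are k * 537/26 s for k = 1..26 (spacing = 20.6538 s).
Entry k is valid iff k * 537/26 <= 300 iff k <= 26 * 300 / 537 = 14.5251
n_valid = floor(14.5251) = 14
(n_stale = 26 - 14 = 12)

14


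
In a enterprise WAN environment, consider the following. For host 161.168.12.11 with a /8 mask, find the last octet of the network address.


Given: IP = 161.168.12.11, prefix = /8
Subnet mask = 255.0.0.0
Last octet of IP: 11
Last octet of mask: 0
Network last octet = 11 AND 0 = 0

0


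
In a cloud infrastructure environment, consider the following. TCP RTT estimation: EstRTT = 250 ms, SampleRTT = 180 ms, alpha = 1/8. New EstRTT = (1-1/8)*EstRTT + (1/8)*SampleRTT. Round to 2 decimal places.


Given: EstRTT = 250 ms, SampleRTT = 180 ms, alpha = 1/8
New EstRTT = (1 - alpha) * EstRTT + alpha * SampleRTT
(7/8) * 250 = 218.75
(1/8) * 180 = 22.5
New EstRTT = 218.75 + 22.5 = 241.25 ms -> 241.25 ms (2 dp)

241.25


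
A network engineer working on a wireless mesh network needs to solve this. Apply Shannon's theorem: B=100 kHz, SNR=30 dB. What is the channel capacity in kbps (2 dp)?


Given: B = 100 kHz, SNR = 30 dB
SNR linear = 10^(30/10) = 1000
1 + SNR = 1001
log2(1001) = 9.9672262588
C = 100 * 1000 * 9.9672262588 = 996722.6259 bps
C = 996.722626 kbps -> 996.72 kbps (2 dp)

996.72


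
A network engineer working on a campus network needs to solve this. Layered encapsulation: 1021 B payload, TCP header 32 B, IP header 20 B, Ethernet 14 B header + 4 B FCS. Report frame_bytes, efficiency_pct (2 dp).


TCP segment = 1021 + 32 = 1053 B
IP packet = 1053 + 20 = 1073 B
Ethernet frame = 1073 + 14 + 4 = 1091 B
Efficiency = app / frame = 1021 / 1091 = 0.935839 = 93.5839% -> 93.58% (2 dp)

1091, 93.58


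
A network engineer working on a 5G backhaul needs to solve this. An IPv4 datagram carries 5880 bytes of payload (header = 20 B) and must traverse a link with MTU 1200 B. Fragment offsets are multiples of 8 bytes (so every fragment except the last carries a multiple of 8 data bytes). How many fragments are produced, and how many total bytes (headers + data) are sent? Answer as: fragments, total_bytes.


Max data per non-final fragment = floor((MTU - header)/8)*8 = floor((1200 - 20)/8)*8 = floor(1180/8)*8 = 1176 B
Final fragment needs no 8-byte alignment: it can carry up to MTU - header = 1180 B
Non-final fragments needed = ceil((payload - 1180) / 1176) = ceil(4700/1176) = ceil(3.9966) = 4
Number of fragments = 4 + 1 = 5
Fragment sizes (data): 4 * 1176 B + 1176 B (last, 1176 <= 1180 OK)
Total bytes sent = payload + n_frags * header = 5880 + 5*20 = 5880 + 100 = 5980 B

5, 5980


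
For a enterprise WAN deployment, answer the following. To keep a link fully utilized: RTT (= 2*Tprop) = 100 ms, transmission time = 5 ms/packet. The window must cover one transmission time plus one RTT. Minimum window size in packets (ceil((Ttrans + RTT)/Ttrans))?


Given: Ttrans = 5 ms, RTT = 100 ms (= 2 * Tprop, Tprop = 50 ms)
Time until first ACK returns = Ttrans + RTT = 5 + 100 = 105 ms
Need W * Ttrans >= Ttrans + RTT  ->  W >= (Ttrans + RTT) / Ttrans
(Ttrans + RTT) / Ttrans = 105 / 5 = 21
W_min = ceil(21) = 21

21


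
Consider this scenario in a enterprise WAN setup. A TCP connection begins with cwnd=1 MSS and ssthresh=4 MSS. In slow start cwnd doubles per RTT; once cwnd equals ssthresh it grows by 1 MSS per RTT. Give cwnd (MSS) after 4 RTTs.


RTT 0: cwnd = 1 MSS (initial)
RTT 1: cwnd = 2 MSS (slow start, doubled)
RTT 2: cwnd = 4 MSS (slow start, doubled)
RTT 3: cwnd = 5 MSS (congestion avoidance, +1)
RTT 4: cwnd = 6 MSS (congestion avoidance, +1)

6


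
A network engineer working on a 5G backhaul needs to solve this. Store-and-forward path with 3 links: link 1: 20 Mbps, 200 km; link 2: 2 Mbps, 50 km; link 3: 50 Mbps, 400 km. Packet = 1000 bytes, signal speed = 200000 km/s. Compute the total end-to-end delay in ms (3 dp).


Packet = 1000 bytes = 8000 bits. Store-and-forward: sum (t_trans + t_prop) per link.
Link 1: t_trans = 8000/(20*10^6) s = 0.4000 ms; t_prop = 200/200000 s = 1.0000 ms; subtotal = 1.4000 ms
Link 2: t_trans = 8000/(2*10^6) s = 4.0000 ms; t_prop = 50/200000 s = 0.2500 ms; subtotal = 4.2500 ms
Link 3: t_trans = 8000/(50*10^6) s = 0.1600 ms; t_prop = 400/200000 s = 2.0000 ms; subtotal = 2.1600 ms
End-to-end = 1.4000 + 4.2500 + 2.1600 = 7.8100 ms -> 7.810 ms (3 dp)

7.810


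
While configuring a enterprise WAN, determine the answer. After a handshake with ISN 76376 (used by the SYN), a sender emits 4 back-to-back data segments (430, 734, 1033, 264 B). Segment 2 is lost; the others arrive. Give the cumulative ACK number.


SYN uses sequence number 76376; first data byte = ISN + 1 = 76377.
Segment 1: SEQ = 76377, len = 430 B, covers [76377, 76806]
Segment 2: SEQ = 76807, len = 734 B, covers [76807, 77540] [LOST]
Segment 3: SEQ = 77541, len = 1033 B, covers [77541, 78573]
Segment 4: SEQ = 78574, len = 264 B, covers [78574, 78837]
In-order data received: bytes [76377, 76806] (segments 1..1).
Segment 2 missing -> gap begins at byte 76807; later segments buffered out of order.
Cumulative ACK = next expected in-order byte = 76377 + 430 = 76807

76807


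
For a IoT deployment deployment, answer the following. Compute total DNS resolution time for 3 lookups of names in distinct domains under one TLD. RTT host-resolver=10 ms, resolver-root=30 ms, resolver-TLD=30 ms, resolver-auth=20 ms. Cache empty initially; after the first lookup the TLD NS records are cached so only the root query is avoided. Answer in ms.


Lookup 1 (cold cache): local + root + TLD + auth = 10 + 30 + 30 + 20 = 90 ms
Lookups 2..3 (TLD NS cached -> skip root; new domain -> still ask TLD and auth): local + TLD + auth = 10 + 30 + 20 = 60 ms each
Remaining 2 lookups: 2 * 60 = 120 ms
Total = 90 + 120 = 210 ms

210


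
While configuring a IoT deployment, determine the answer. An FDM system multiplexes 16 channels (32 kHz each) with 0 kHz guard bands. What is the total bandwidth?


Given: 16 channels, 32 kHz each, guard = 0 kHz
Channel bandwidth = 16 * 32 = 512 kHz
Guard bands = 15 gaps * 0 kHz = 0 kHz
Total = 512 + 0 = 512 kHz

512


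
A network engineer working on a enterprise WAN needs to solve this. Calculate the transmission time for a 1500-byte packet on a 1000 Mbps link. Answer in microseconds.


Given: packet = 1500 bytes, bandwidth = 1000 Mbps
Packet in bits = 1500 * 8 = 12000 bits
Bandwidth = 1000 * 10^6 = 1000000000 bps
Time = 12000 / 1000000000 seconds
Time in us = 12000 * 10^6 / 1000000000 = 12

12


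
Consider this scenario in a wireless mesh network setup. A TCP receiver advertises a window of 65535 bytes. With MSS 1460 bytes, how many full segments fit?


Given: RWND = 65535 bytes, MSS = 1460 bytes
Full segments = floor(RWND / MSS)
Full segments = floor(65535 / 1460)
Full segments = floor(44.887) = 44

44


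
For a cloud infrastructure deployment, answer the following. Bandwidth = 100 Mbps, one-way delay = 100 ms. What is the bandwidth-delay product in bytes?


Given: bandwidth = 100 Mbps, delay = 100 ms
BDP in bits = 100 * 10^6 * 100 / 1000
BDP in bits = 10000000
BDP in bytes = 10000000 / 8 = 1250000

1250000


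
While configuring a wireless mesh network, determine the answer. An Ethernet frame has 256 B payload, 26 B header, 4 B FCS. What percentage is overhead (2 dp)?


Given: payload = 256 B, header = 26 B, trailer = 4 B
Overhead bytes = header + trailer = 26 + 4 = 30
Total frame = payload + overhead = 256 + 30 = 286
Overhead % = 30 / 286 * 100 = 10.4895% -> 10.49% (2 dp)

10.49


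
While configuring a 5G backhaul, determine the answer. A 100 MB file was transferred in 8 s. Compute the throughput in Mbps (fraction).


Given: file = 100 MB, time = 8 s
File in Mb = 100 * 8 = 800 Mb
Throughput = 800 / 8 Mbps
Throughput = 100 Mbps

100


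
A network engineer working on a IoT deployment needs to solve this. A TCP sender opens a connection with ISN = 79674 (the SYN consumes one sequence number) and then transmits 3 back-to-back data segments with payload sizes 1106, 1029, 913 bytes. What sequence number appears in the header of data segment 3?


The SYN occupies sequence number ISN = 79674, so the first data byte is ISN + 1 = 79675.
SEQ of data segment i = (ISN + 1) + sum of payload sizes of segments 1..i-1.
Segment 1: SEQ = 79675, payload = 1106 bytes
Segment 2: SEQ = 80781, payload = 1029 bytes
Segment 3: SEQ = 81810, payload = 913 bytes
SEQ of segment 3 = 79675 + 1106 + 1029 = 81810

81810


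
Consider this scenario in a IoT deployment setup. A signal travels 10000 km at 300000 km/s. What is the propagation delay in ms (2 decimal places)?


Given: distance = 10000 km, speed = 300000 km/s
Delay = distance / speed = 10000 / 300000 seconds
Delay in ms = 10000 * 1000 / 300000
Delay = 33.3333 ms
Rounded to 2 dp = 33.33 ms

33.33


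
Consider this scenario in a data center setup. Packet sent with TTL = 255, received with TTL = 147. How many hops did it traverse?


Given: initial TTL = 255, received TTL = 147
Hops = initial TTL - received TTL
Hops = 255 - 147 = 108

108


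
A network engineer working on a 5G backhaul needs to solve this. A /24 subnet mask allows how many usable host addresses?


Given: subnet mask /24
Host bits = 32 - 24 = 8
Total addresses = 2^8 = 256
Usable hosts = 256 - 2 (network + broadcast) = 254

254


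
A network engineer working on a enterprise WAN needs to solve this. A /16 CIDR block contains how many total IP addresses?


Given: CIDR prefix /16
Host bits = 32 - 16 = 16
Total addresses = 2^16 = 65536

65536


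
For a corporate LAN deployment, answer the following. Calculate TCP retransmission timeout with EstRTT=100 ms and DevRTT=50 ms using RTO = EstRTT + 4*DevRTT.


Given: EstRTT = 100 ms, DevRTT = 50 ms
Timeout = EstRTT + 4 * DevRTT
4 * DevRTT = 4 * 50 = 200
Timeout = 100 + 200 = 300 ms

300


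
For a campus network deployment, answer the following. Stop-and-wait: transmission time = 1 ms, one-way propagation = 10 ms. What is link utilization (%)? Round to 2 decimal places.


Given: Ttrans = 1 ms, Tprop = 10 ms
RTT = 2 * Tprop = 2 * 10 = 20 ms
U = Ttrans / (Ttrans + RTT)
U = 1 / (1 + 20)
U = 1 / 21 = 0.047619
U% = 4.76%

4.76


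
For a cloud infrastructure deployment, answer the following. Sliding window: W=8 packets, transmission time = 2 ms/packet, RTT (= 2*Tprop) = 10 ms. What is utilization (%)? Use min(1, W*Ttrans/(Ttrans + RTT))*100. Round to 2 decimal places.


Given: W = 8, Ttrans = 2 ms, RTT = 10 ms (= 2 * Tprop, Tprop = 5 ms)
Cycle time = Ttrans + RTT = 2 + 10 = 12 ms (first packet sent until its ACK returns)
W * Ttrans = 8 * 2 = 16 ms of sending per cycle
W * Ttrans / (Ttrans + RTT) = 16 / 12 = 1.333333
U = min(1, 1.333333) = 1.000000
U% = 100.00%

100.00


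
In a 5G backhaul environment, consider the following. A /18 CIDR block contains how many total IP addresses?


Given: CIDR prefix /18
Host bits = 32 - 18 = 14
Total addresses = 2^14 = 16384

16384


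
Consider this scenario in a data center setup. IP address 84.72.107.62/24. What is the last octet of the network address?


Given: IP = 84.72.107.62, prefix = /24
Subnet mask = 255.255.255.0
Last octet of IP: 62
Last octet of mask: 0
Network last octet = 62 AND 0 = 0

0


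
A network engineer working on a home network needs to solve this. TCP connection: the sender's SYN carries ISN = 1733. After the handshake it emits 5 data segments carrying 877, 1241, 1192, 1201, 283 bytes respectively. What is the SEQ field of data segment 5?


The SYN occupies sequence number ISN = 1733, so the first data byte is ISN + 1 = 1734.
SEQ of data segment i = (ISN + 1) + sum of payload sizes of segments 1..i-1.
Segment 1: SEQ = 1734, payload = 877 bytes
Segment 2: SEQ = 2611, payload = 1241 bytes
Segment 3: SEQ = 3852, payload = 1192 bytes
Segment 4: SEQ = 5044, payload = 1201 bytes
Segment 5: SEQ = 6245, payload = 283 bytes
SEQ of segment 5 = 1734 + 877 + 1241 + 1192 + 1201 = 6245

6245
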